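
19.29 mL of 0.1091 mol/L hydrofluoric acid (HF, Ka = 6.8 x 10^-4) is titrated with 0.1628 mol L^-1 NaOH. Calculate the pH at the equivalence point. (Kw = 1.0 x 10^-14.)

7.99

n(HF) = 0.1091 x 0.01929 = 0.002105 mol; V(NaOH) at equivalence = 0.002105/0.1628 = 0.01293 L.
At equivalence all the acid is converted to F-; total volume = 0.01929 + 0.01293 = 0.03222 L, so [F-] = 0.002105/0.03222 = 0.06532 M.
Kb = Kw/Ka = 1.0e-14 / 6.8 x 10^-4 = 1.47e-11.
[OH^-] = sqrt(Kb x [F-]) = sqrt(1.47e-11 x 0.06532) = 9.80e-7 M.
pOH = 6.01, so pH = 14.00 - 6.01 = 7.99.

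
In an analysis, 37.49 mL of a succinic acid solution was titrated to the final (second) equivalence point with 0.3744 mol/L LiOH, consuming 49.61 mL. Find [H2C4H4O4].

n(LiOH) = 0.3744 x 0.04961 = 0.01857 mol.
At the final (second) equivalence point, 2 mol OH^- react per mol H2C4H4O4, so n(H2C4H4O4) = 0.01857 / 2 = 0.009287 mol.
[H2C4H4O4] = 0.009287 / 0.03749 L = 0.248 M.

0.248 M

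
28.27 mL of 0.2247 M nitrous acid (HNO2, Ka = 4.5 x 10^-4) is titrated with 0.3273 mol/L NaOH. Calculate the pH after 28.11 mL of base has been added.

12.70

n(acid) = 0.2247 x 0.02827 = 0.006352 mol; n(NaOH) added = 0.3273 x 0.02811 = 0.009200 mol.
Base is in excess by 0.009200 - 0.006352 = 0.002848 mol in a total volume of 0.05638 L.
[OH^-] = 0.002848/0.05638 = 0.05052 M, so pOH = 1.30 and pH = 14.00 - 1.30 = 12.70.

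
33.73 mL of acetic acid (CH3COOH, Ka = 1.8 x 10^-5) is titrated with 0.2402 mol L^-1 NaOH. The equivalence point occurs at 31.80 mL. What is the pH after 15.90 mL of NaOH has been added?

15.90 mL is exactly half the equivalence volume (31.80/2), i.e. the half-equivalence point.
There, n(HA) = n(A^-), so pH = pKa = -log(1.8 x 10^-5) = 4.74.

4.74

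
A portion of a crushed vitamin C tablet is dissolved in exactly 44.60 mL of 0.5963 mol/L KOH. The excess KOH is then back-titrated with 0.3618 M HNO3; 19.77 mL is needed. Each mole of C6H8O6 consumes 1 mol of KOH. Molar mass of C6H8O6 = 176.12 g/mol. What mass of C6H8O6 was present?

3.42 g

Total n(KOH) added = 0.5963 x 0.04460 = 0.02659 mol.
n(HNO3) used = 0.3618 x 0.01977 = 0.007153 mol, which equals the excess n(KOH).
So n(KOH) consumed by the sample = 0.02659 - 0.007153 = 0.01944 mol.
n(C6H8O6) = 0.01944 / 1 = 0.01944 mol.
mass = 0.01944 mol x 176.12 g/mol = 3.42 g.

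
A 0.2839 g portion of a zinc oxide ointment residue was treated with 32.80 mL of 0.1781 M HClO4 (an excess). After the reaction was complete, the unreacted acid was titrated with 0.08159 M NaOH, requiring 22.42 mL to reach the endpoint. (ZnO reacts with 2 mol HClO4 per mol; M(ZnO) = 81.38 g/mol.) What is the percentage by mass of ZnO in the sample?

Total n(HClO4) added = 0.1781 x 0.03280 = 0.005842 mol.
n(NaOH) used = 0.08159 x 0.02242 = 0.001829 mol, which equals the excess n(HClO4).
So n(HClO4) consumed by the sample = 0.005842 - 0.001829 = 0.004012 mol.
n(ZnO) = 0.004012 / 2 = 0.002006 mol.
mass ZnO = 0.002006 x 81.38 = 0.1633 g, so %ZnO = 0.1633/0.2839 x 100 = 57.5%.

57.5%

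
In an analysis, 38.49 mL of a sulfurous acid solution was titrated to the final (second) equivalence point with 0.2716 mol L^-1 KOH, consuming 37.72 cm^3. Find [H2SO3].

0.133 M

n(KOH) = 0.2716 x 0.03772 = 0.01024 mol.
At the final (second) equivalence point, 2 mol OH^- react per mol H2SO3, so n(H2SO3) = 0.01024 / 2 = 0.005122 mol.
[H2SO3] = 0.005122 / 0.03849 L = 0.133 M.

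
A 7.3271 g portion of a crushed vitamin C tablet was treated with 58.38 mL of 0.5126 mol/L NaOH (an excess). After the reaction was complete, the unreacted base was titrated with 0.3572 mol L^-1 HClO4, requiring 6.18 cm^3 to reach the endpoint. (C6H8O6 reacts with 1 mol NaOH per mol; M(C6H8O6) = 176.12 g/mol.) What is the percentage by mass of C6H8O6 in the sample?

Total n(NaOH) added = 0.5126 x 0.05838 = 0.02993 mol.
n(HClO4) used = 0.3572 x 0.006180 = 0.002207 mol, which equals the excess n(NaOH).
So n(NaOH) consumed by the sample = 0.02993 - 0.002207 = 0.02772 mol.
n(C6H8O6) = 0.02772 / 1 = 0.02772 mol.
mass C6H8O6 = 0.02772 x 176.12 = 4.882 g, so %C6H8O6 = 4.882/7.3271 x 100 = 66.6%.

66.6%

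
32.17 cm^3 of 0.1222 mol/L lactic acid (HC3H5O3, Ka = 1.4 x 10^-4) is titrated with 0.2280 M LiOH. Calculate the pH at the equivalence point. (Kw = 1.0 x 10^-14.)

8.38

n(HC3H5O3) = 0.1222 x 0.03217 = 0.003931 mol; V(LiOH) at equivalence = 0.003931/0.2280 = 0.01724 L.
At equivalence all the acid is converted to C3H5O3-; total volume = 0.03217 + 0.01724 = 0.04941 L, so [C3H5O3-] = 0.003931/0.04941 = 0.07956 M.
Kb = Kw/Ka = 1.0e-14 / 1.4 x 10^-4 = 7.14e-11.
[OH^-] = sqrt(Kb x [C3H5O3-]) = sqrt(7.14e-11 x 0.07956) = 2.38e-6 M.
pOH = 5.62, so pH = 14.00 - 5.62 = 8.38.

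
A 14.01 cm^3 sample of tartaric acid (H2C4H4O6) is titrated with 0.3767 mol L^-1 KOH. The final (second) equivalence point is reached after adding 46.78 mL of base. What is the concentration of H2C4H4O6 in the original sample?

0.629 M

n(KOH) = 0.3767 x 0.04678 = 0.01762 mol.
At the final (second) equivalence point, 2 mol OH^- react per mol H2C4H4O6, so n(H2C4H4O6) = 0.01762 / 2 = 0.008811 mol.
[H2C4H4O6] = 0.008811 / 0.01401 L = 0.629 M.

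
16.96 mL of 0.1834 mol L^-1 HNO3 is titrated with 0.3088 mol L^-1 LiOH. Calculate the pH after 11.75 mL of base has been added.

12.26

n(acid) = 0.1834 x 0.01696 = 0.003110 mol; n(LiOH) added = 0.3088 x 0.01175 = 0.003628 mol.
Base is in excess by 0.003628 - 0.003110 = 0.0005179 mol in a total volume of 0.02871 L.
[OH^-] = 0.0005179/0.02871 = 0.01804 M, so pOH = 1.74 and pH = 14.00 - 1.74 = 12.26.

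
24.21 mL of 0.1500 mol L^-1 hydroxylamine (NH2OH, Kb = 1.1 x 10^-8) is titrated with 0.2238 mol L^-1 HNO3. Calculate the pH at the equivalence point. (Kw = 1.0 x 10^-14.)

3.54

n(NH2OH) = 0.1500 x 0.02421 = 0.003631 mol; V(HNO3) at equivalence = 0.003631/0.2238 = 0.01623 L.
At equivalence the base is fully converted to NH3OH+; total volume = 0.04044 L, so [NH3OH+] = 0.003631/0.04044 = 0.08981 M.
Ka(NH3OH+) = Kw/Kb = 1.0e-14 / 1.1 x 10^-8 = 9.09e-7.
[H^+] = sqrt(Ka x [NH3OH+]) = sqrt(9.09e-7 x 0.08981) = 0.000286 M.
pH = -log(0.000286) = 3.54.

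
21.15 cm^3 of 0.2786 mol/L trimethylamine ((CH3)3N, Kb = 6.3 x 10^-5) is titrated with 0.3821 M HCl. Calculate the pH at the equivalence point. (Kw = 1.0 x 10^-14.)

n((CH3)3N) = 0.2786 x 0.02115 = 0.005892 mol; V(HCl) at equivalence = 0.005892/0.3821 = 0.01542 L.
At equivalence the base is fully converted to (CH3)3NH+; total volume = 0.03657 L, so [(CH3)3NH+] = 0.005892/0.03657 = 0.1611 M.
Ka((CH3)3NH+) = Kw/Kb = 1.0e-14 / 6.3 x 10^-5 = 1.59e-10.
[H^+] = sqrt(Ka x [(CH3)3NH+]) = sqrt(1.59e-10 x 0.1611) = 5.06e-6 M.
pH = -log(5.06e-6) = 5.30.

5.30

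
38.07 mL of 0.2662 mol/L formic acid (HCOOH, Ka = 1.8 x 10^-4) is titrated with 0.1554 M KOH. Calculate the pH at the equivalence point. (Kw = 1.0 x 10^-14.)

8.37

n(HCOOH) = 0.2662 x 0.03807 = 0.01013 mol; V(KOH) at equivalence = 0.01013/0.1554 = 0.06521 L.
At equivalence all the acid is converted to HCOO-; total volume = 0.03807 + 0.06521 = 0.1033 L, so [HCOO-] = 0.01013/0.1033 = 0.09812 M.
Kb = Kw/Ka = 1.0e-14 / 1.8 x 10^-4 = 5.56e-11.
[OH^-] = sqrt(Kb x [HCOO-]) = sqrt(5.56e-11 x 0.09812) = 2.33e-6 M.
pOH = 5.63, so pH = 14.00 - 5.63 = 8.37.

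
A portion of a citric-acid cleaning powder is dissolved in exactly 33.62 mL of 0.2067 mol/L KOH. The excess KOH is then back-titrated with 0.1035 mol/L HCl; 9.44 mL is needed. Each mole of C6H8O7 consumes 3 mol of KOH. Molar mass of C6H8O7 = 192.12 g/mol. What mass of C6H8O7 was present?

0.382 g

Total n(KOH) added = 0.2067 x 0.03362 = 0.006949 mol.
n(HCl) used = 0.1035 x 0.009440 = 0.0009770 mol, which equals the excess n(KOH).
So n(KOH) consumed by the sample = 0.006949 - 0.0009770 = 0.005972 mol.
n(C6H8O7) = 0.005972 / 3 = 0.001991 mol.
mass = 0.001991 mol x 192.12 g/mol = 0.382 g.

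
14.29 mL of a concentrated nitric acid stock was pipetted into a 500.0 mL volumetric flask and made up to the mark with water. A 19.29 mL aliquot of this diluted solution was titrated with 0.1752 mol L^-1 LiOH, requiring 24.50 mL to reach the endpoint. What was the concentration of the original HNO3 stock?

7.79 M

n(LiOH) = 0.1752 x 0.02450 = 0.004292 mol.
n(HNO3) in the aliquot = 0.004292 mol.
[diluted HNO3] = 0.004292 / 0.01929 = 0.2225 M.
Dilution factor = 500.0/14.29 = 34.99, so [stock] = 0.2225 x 34.99 = 7.79 M.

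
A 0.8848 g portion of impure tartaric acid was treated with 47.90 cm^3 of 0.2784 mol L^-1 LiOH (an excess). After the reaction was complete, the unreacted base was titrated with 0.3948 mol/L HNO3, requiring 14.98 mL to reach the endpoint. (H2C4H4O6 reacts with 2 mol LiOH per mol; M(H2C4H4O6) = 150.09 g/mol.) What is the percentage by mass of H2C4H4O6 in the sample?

Total n(LiOH) added = 0.2784 x 0.04790 = 0.01334 mol.
n(HNO3) used = 0.3948 x 0.01498 = 0.005914 mol, which equals the excess n(LiOH).
So n(LiOH) consumed by the sample = 0.01334 - 0.005914 = 0.007421 mol.
n(H2C4H4O6) = 0.007421 / 2 = 0.003711 mol.
mass H2C4H4O6 = 0.003711 x 150.09 = 0.5569 g, so %H2C4H4O6 = 0.5569/0.8848 x 100 = 62.9%.

62.9%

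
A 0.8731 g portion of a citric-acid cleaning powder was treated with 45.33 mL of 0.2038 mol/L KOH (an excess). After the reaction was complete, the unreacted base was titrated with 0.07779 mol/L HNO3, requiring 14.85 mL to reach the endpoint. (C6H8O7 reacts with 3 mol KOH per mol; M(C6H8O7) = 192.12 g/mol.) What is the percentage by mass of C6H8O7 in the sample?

59.3%

Total n(KOH) added = 0.2038 x 0.04533 = 0.009238 mol.
n(HNO3) used = 0.07779 x 0.01485 = 0.001155 mol, which equals the excess n(KOH).
So n(KOH) consumed by the sample = 0.009238 - 0.001155 = 0.008083 mol.
n(C6H8O7) = 0.008083 / 3 = 0.002694 mol.
mass C6H8O7 = 0.002694 x 192.12 = 0.5176 g, so %C6H8O7 = 0.5176/0.8731 x 100 = 59.3%.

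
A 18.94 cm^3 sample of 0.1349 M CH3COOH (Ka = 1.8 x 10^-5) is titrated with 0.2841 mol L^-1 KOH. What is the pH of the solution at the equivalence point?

8.85

n(CH3COOH) = 0.1349 x 0.01894 = 0.002555 mol; V(KOH) at equivalence = 0.002555/0.2841 = 0.008993 L.
At equivalence all the acid is converted to CH3COO-; total volume = 0.01894 + 0.008993 = 0.02793 L, so [CH3COO-] = 0.002555/0.02793 = 0.09147 M.
Kb = Kw/Ka = 1.0e-14 / 1.8 x 10^-5 = 5.56e-10.
[OH^-] = sqrt(Kb x [CH3COO-]) = sqrt(5.56e-10 x 0.09147) = 7.13e-6 M.
pOH = 5.15, so pH = 14.00 - 5.15 = 8.85.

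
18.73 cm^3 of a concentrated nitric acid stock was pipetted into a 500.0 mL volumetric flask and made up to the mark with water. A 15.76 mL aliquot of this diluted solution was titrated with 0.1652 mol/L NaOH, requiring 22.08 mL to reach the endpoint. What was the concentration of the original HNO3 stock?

6.18 M

n(NaOH) = 0.1652 x 0.02208 = 0.003648 mol.
n(HNO3) in the aliquot = 0.003648 mol.
[diluted HNO3] = 0.003648 / 0.01576 = 0.2314 M.
Dilution factor = 500.0/18.73 = 26.70, so [stock] = 0.2314 x 26.70 = 6.18 M.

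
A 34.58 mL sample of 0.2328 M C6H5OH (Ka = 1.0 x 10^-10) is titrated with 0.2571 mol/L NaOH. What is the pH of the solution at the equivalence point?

n(C6H5OH) = 0.2328 x 0.03458 = 0.008050 mol; V(NaOH) at equivalence = 0.008050/0.2571 = 0.03131 L.
At equivalence all the acid is converted to C6H5O-; total volume = 0.03458 + 0.03131 = 0.06589 L, so [C6H5O-] = 0.008050/0.06589 = 0.1222 M.
Kb = Kw/Ka = 1.0e-14 / 1.0 x 10^-10 = 0.000100.
[OH^-] = sqrt(Kb x [C6H5O-]) = sqrt(0.000100 x 0.1222) = 0.00350 M.
pOH = 2.46, so pH = 14.00 - 2.46 = 11.54.

11.54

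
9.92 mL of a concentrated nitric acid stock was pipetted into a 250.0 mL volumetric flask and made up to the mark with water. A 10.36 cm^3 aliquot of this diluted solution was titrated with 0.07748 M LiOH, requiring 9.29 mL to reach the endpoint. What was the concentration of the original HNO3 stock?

n(LiOH) = 0.07748 x 0.009290 = 0.0007198 mol.
n(HNO3) in the aliquot = 0.0007198 mol.
[diluted HNO3] = 0.0007198 / 0.01036 = 0.06948 M.
Dilution factor = 250.0/9.920 = 25.20, so [stock] = 0.06948 x 25.20 = 1.75 M.

1.75 M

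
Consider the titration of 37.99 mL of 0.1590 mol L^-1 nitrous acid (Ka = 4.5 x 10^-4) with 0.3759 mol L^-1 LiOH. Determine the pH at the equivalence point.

n(HNO2) = 0.1590 x 0.03799 = 0.006040 mol; V(LiOH) at equivalence = 0.006040/0.3759 = 0.01607 L.
At equivalence all the acid is converted to NO2-; total volume = 0.03799 + 0.01607 = 0.05406 L, so [NO2-] = 0.006040/0.05406 = 0.1117 M.
Kb = Kw/Ka = 1.0e-14 / 4.5 x 10^-4 = 2.22e-11.
[OH^-] = sqrt(Kb x [NO2-]) = sqrt(2.22e-11 x 0.1117) = 1.58e-6 M.
pOH = 5.80, so pH = 14.00 - 5.80 = 8.20.

8.20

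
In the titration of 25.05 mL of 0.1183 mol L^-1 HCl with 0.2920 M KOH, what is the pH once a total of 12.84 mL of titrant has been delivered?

n(acid) = 0.1183 x 0.02505 = 0.002963 mol; n(KOH) added = 0.2920 x 0.01284 = 0.003749 mol.
Base is in excess by 0.003749 - 0.002963 = 0.0007859 mol in a total volume of 0.03789 L.
[OH^-] = 0.0007859/0.03789 = 0.02074 M, so pOH = 1.68 and pH = 14.00 - 1.68 = 12.32.

12.32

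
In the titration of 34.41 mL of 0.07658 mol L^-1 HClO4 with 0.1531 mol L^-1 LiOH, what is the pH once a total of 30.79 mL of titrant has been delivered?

n(acid) = 0.07658 x 0.03441 = 0.002635 mol; n(LiOH) added = 0.1531 x 0.03079 = 0.004714 mol.
Base is in excess by 0.004714 - 0.002635 = 0.002079 mol in a total volume of 0.06520 L.
[OH^-] = 0.002079/0.06520 = 0.03188 M, so pOH = 1.50 and pH = 14.00 - 1.50 = 12.50.

12.50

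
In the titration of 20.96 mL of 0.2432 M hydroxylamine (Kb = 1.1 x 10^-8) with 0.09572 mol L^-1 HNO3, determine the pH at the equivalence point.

n(NH2OH) = 0.2432 x 0.02096 = 0.005097 mol; V(HNO3) at equivalence = 0.005097/0.09572 = 0.05325 L.
At equivalence the base is fully converted to NH3OH+; total volume = 0.07421 L, so [NH3OH+] = 0.005097/0.07421 = 0.06869 M.
Ka(NH3OH+) = Kw/Kb = 1.0e-14 / 1.1 x 10^-8 = 9.09e-7.
[H^+] = sqrt(Ka x [NH3OH+]) = sqrt(9.09e-7 x 0.06869) = 0.000250 M.
pH = -log(0.000250) = 3.60.

3.60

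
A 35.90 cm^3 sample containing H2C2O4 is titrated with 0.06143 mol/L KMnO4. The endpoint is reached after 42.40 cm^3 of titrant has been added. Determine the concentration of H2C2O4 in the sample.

n(KMnO4) = 0.06143 x 0.04240 = 0.002605 mol.
From the balanced equation, 2 mol KMnO4 reacts with 5 mol H2C2O4, so n(H2C2O4) = 0.002605 x 5/2 = 0.006512 mol.
[H2C2O4] = 0.006512 / 0.03590 L = 0.181 M.

0.181 M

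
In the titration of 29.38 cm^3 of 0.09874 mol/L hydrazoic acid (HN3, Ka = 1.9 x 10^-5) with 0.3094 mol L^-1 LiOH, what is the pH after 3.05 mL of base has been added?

4.40

Initial n(HN3) = 0.09874 x 0.02938 = 0.002901 mol.
n(LiOH) added = 0.3094 x 0.003050 = 0.0009437 mol, converting that many moles of HN3 to N3-.
Remaining n(HN3) = 0.001957 mol; n(N3-) = 0.0009437 mol.
By Henderson-Hasselbalch, pH = pKa + log([A^-]/[HA]) = 4.72 + log(0.0009437/0.001957) = 4.72 + (-0.32) = 4.40.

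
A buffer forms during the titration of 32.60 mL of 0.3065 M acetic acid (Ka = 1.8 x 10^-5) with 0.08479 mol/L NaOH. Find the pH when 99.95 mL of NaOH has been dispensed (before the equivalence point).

5.49

Initial n(CH3COOH) = 0.3065 x 0.03260 = 0.009992 mol.
n(NaOH) added = 0.08479 x 0.09995 = 0.008475 mol, converting that many moles of CH3COOH to CH3COO-.
Remaining n(CH3COOH) = 0.001517 mol; n(CH3COO-) = 0.008475 mol.
By Henderson-Hasselbalch, pH = pKa + log([A^-]/[HA]) = 4.74 + log(0.008475/0.001517) = 4.74 + (+0.75) = 5.49.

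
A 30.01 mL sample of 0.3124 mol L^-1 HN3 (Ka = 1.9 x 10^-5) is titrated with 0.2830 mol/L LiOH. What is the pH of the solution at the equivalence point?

8.95

n(HN3) = 0.3124 x 0.03001 = 0.009375 mol; V(LiOH) at equivalence = 0.009375/0.2830 = 0.03313 L.
At equivalence all the acid is converted to N3-; total volume = 0.03001 + 0.03313 = 0.06314 L, so [N3-] = 0.009375/0.06314 = 0.1485 M.
Kb = Kw/Ka = 1.0e-14 / 1.9 x 10^-5 = 5.26e-10.
[OH^-] = sqrt(Kb x [N3-]) = sqrt(5.26e-10 x 0.1485) = 8.84e-6 M.
pOH = 5.05, so pH = 14.00 - 5.05 = 8.95.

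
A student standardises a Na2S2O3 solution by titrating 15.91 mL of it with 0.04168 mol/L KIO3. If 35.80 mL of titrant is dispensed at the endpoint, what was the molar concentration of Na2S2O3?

0.563 M

n(KIO3) = 0.04168 x 0.03580 = 0.001492 mol.
From the balanced equation, 1 mol KIO3 reacts with 6 mol Na2S2O3, so n(Na2S2O3) = 0.001492 x 6/1 = 0.008953 mol.
[Na2S2O3] = 0.008953 / 0.01591 L = 0.563 M.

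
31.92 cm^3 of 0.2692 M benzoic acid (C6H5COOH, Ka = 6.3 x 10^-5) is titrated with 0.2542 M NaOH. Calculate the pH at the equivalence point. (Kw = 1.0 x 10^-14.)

8.66

n(C6H5COOH) = 0.2692 x 0.03192 = 0.008593 mol; V(NaOH) at equivalence = 0.008593/0.2542 = 0.03380 L.
At equivalence all the acid is converted to C6H5COO-; total volume = 0.03192 + 0.03380 = 0.06572 L, so [C6H5COO-] = 0.008593/0.06572 = 0.1307 M.
Kb = Kw/Ka = 1.0e-14 / 6.3 x 10^-5 = 1.59e-10.
[OH^-] = sqrt(Kb x [C6H5COO-]) = sqrt(1.59e-10 x 0.1307) = 4.56e-6 M.
pOH = 5.34, so pH = 14.00 - 5.34 = 8.66.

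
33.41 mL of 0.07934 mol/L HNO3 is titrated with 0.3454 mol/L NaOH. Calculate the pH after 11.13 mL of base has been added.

n(acid) = 0.07934 x 0.03341 = 0.002651 mol; n(NaOH) added = 0.3454 x 0.01113 = 0.003844 mol.
Base is in excess by 0.003844 - 0.002651 = 0.001194 mol in a total volume of 0.04454 L.
[OH^-] = 0.001194/0.04454 = 0.02680 M, so pOH = 1.57 and pH = 14.00 - 1.57 = 12.43.

12.43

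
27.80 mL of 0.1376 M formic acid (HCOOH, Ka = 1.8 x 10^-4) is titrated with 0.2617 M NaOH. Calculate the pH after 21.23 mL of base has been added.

n(acid) = 0.1376 x 0.02780 = 0.003825 mol; n(NaOH) added = 0.2617 x 0.02123 = 0.005556 mol.
Base is in excess by 0.005556 - 0.003825 = 0.001731 mol in a total volume of 0.04903 L.
[OH^-] = 0.001731/0.04903 = 0.03530 M, so pOH = 1.45 and pH = 14.00 - 1.45 = 12.55.

12.55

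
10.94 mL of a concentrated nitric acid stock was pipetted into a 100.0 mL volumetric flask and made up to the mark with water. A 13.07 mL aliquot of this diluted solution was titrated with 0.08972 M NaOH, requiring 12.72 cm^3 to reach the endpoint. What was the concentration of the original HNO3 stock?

n(NaOH) = 0.08972 x 0.01272 = 0.001141 mol.
n(HNO3) in the aliquot = 0.001141 mol.
[diluted HNO3] = 0.001141 / 0.01307 = 0.08732 M.
Dilution factor = 100.0/10.94 = 9.141, so [stock] = 0.08732 x 9.141 = 0.798 M.

0.798 M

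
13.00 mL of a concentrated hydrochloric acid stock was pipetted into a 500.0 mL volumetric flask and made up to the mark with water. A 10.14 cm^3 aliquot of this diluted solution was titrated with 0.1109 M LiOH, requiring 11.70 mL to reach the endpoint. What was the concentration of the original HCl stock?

4.92 M

n(LiOH) = 0.1109 x 0.01170 = 0.001298 mol.
n(HCl) in the aliquot = 0.001298 mol.
[diluted HCl] = 0.001298 / 0.01014 = 0.1280 M.
Dilution factor = 500.0/13.00 = 38.46, so [stock] = 0.1280 x 38.46 = 4.92 M.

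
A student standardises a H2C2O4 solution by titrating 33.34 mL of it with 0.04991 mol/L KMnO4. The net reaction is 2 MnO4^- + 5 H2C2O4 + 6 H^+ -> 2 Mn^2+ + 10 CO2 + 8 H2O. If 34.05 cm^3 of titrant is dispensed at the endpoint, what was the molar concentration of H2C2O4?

n(KMnO4) = 0.04991 x 0.03405 = 0.001699 mol.
From the balanced equation, 2 mol KMnO4 reacts with 5 mol H2C2O4, so n(H2C2O4) = 0.001699 x 5/2 = 0.004249 mol.
[H2C2O4] = 0.004249 / 0.03334 L = 0.127 M.

0.127 M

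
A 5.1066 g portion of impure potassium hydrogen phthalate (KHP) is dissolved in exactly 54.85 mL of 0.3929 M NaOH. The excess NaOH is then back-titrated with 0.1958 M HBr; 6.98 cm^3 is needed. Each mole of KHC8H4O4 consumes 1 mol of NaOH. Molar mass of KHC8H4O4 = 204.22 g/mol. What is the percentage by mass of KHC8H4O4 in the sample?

Total n(NaOH) added = 0.3929 x 0.05485 = 0.02155 mol.
n(HBr) used = 0.1958 x 0.006980 = 0.001367 mol, which equals the excess n(NaOH).
So n(NaOH) consumed by the sample = 0.02155 - 0.001367 = 0.02018 mol.
n(KHC8H4O4) = 0.02018 / 1 = 0.02018 mol.
mass KHC8H4O4 = 0.02018 x 204.22 = 4.122 g, so %KHC8H4O4 = 4.122/5.1066 x 100 = 80.7%.

80.7%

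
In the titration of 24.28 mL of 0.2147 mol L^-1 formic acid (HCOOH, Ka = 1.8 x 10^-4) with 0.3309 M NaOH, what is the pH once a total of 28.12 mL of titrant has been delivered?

12.89

n(acid) = 0.2147 x 0.02428 = 0.005213 mol; n(NaOH) added = 0.3309 x 0.02812 = 0.009305 mol.
Base is in excess by 0.009305 - 0.005213 = 0.004092 mol in a total volume of 0.05240 L.
[OH^-] = 0.004092/0.05240 = 0.07809 M, so pOH = 1.11 and pH = 14.00 - 1.11 = 12.89.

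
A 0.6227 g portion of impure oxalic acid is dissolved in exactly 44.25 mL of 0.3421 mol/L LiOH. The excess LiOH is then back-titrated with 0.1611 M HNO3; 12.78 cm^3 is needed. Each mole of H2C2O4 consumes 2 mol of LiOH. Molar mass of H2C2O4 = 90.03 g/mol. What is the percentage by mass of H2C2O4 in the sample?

Total n(LiOH) added = 0.3421 x 0.04425 = 0.01514 mol.
n(HNO3) used = 0.1611 x 0.01278 = 0.002059 mol, which equals the excess n(LiOH).
So n(LiOH) consumed by the sample = 0.01514 - 0.002059 = 0.01308 mol.
n(H2C2O4) = 0.01308 / 2 = 0.006540 mol.
mass H2C2O4 = 0.006540 x 90.03 = 0.5888 g, so %H2C2O4 = 0.5888/0.6227 x 100 = 94.5%.

94.5%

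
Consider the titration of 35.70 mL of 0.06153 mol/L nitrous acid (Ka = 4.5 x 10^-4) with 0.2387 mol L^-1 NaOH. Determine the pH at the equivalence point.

8.02

n(HNO2) = 0.06153 x 0.03570 = 0.002197 mol; V(NaOH) at equivalence = 0.002197/0.2387 = 0.009202 L.
At equivalence all the acid is converted to NO2-; total volume = 0.03570 + 0.009202 = 0.04490 L, so [NO2-] = 0.002197/0.04490 = 0.04892 M.
Kb = Kw/Ka = 1.0e-14 / 4.5 x 10^-4 = 2.22e-11.
[OH^-] = sqrt(Kb x [NO2-]) = sqrt(2.22e-11 x 0.04892) = 1.04e-6 M.
pOH = 5.98, so pH = 14.00 - 5.98 = 8.02.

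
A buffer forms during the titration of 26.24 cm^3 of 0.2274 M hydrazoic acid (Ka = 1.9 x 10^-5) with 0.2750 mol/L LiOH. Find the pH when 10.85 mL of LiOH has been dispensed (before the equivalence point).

4.72

Initial n(HN3) = 0.2274 x 0.02624 = 0.005967 mol.
n(LiOH) added = 0.2750 x 0.01085 = 0.002984 mol, converting that many moles of HN3 to N3-.
Remaining n(HN3) = 0.002983 mol; n(N3-) = 0.002984 mol.
By Henderson-Hasselbalch, pH = pKa + log([A^-]/[HA]) = 4.72 + log(0.002984/0.002983) = 4.72 + (+0.00) = 4.72.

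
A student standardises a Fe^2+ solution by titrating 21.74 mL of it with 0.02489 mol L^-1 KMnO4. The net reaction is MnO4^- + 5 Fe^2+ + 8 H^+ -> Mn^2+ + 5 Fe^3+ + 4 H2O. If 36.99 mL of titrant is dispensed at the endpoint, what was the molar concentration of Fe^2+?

n(KMnO4) = 0.02489 x 0.03699 = 0.0009207 mol.
From the balanced equation, 1 mol KMnO4 reacts with 5 mol Fe^2+, so n(Fe^2+) = 0.0009207 x 5/1 = 0.004603 mol.
[Fe^2+] = 0.004603 / 0.02174 L = 0.212 M.

0.212 M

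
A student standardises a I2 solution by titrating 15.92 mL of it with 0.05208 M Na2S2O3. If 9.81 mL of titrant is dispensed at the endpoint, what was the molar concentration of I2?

0.0160 M

n(Na2S2O3) = 0.05208 x 0.009810 = 0.0005109 mol.
From the balanced equation, 2 mol Na2S2O3 reacts with 1 mol I2, so n(I2) = 0.0005109 x 1/2 = 0.0002555 mol.
[I2] = 0.0002555 / 0.01592 L = 0.0160 M.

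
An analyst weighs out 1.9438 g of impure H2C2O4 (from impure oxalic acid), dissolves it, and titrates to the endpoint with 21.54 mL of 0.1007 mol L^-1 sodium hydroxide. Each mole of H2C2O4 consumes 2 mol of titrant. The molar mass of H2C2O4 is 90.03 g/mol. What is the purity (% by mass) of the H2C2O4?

n(NaOH) = 0.1007 x 0.02154 = 0.002169 mol.
n(H2C2O4) = 0.002169 / 2 = 0.001085 mol.
mass of H2C2O4 = 0.001085 x 90.03 = 0.09764 g.
% purity = 0.09764 / 1.9438 x 100 = 5.02%.

5.02%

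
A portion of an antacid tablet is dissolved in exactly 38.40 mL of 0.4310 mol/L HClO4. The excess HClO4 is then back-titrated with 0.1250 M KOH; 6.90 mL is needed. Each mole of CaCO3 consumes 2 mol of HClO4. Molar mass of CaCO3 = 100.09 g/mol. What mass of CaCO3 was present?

Total n(HClO4) added = 0.4310 x 0.03840 = 0.01655 mol.
n(KOH) used = 0.1250 x 0.006900 = 0.0008625 mol, which equals the excess n(HClO4).
So n(HClO4) consumed by the sample = 0.01655 - 0.0008625 = 0.01569 mol.
n(CaCO3) = 0.01569 / 2 = 0.007844 mol.
mass = 0.007844 mol x 100.09 g/mol = 0.785 g.

0.785 g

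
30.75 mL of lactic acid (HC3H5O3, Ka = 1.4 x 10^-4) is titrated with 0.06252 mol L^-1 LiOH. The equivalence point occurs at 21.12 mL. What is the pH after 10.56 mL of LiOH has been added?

3.85

10.56 mL is exactly half the equivalence volume (21.12/2), i.e. the half-equivalence point.
There, n(HA) = n(A^-), so pH = pKa = -log(1.4 x 10^-4) = 3.85.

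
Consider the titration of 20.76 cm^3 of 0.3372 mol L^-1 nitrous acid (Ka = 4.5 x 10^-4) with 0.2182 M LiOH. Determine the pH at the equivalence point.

n(HNO2) = 0.3372 x 0.02076 = 0.007000 mol; V(LiOH) at equivalence = 0.007000/0.2182 = 0.03208 L.
At equivalence all the acid is converted to NO2-; total volume = 0.02076 + 0.03208 = 0.05284 L, so [NO2-] = 0.007000/0.05284 = 0.1325 M.
Kb = Kw/Ka = 1.0e-14 / 4.5 x 10^-4 = 2.22e-11.
[OH^-] = sqrt(Kb x [NO2-]) = sqrt(2.22e-11 x 0.1325) = 1.72e-6 M.
pOH = 5.77, so pH = 14.00 - 5.77 = 8.23.

8.23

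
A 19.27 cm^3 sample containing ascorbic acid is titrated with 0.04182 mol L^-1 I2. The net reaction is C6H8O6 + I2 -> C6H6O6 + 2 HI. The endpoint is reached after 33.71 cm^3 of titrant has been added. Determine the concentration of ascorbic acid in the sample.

n(I2) = 0.04182 x 0.03371 = 0.001410 mol.
From the balanced equation, 1 mol I2 reacts with 1 mol ascorbic acid, so n(ascorbic acid) = 0.001410 x 1/1 = 0.001410 mol.
[ascorbic acid] = 0.001410 / 0.01927 L = 0.0732 M.

0.0732 M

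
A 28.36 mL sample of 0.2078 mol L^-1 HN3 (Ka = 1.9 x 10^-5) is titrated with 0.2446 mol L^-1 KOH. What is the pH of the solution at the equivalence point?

n(HN3) = 0.2078 x 0.02836 = 0.005893 mol; V(KOH) at equivalence = 0.005893/0.2446 = 0.02409 L.
At equivalence all the acid is converted to N3-; total volume = 0.02836 + 0.02409 = 0.05245 L, so [N3-] = 0.005893/0.05245 = 0.1124 M.
Kb = Kw/Ka = 1.0e-14 / 1.9 x 10^-5 = 5.26e-10.
[OH^-] = sqrt(Kb x [N3-]) = sqrt(5.26e-10 x 0.1124) = 7.69e-6 M.
pOH = 5.11, so pH = 14.00 - 5.11 = 8.89.

8.89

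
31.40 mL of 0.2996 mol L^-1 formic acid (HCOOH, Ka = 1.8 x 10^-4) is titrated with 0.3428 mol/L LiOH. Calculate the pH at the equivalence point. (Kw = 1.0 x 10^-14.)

8.47

n(HCOOH) = 0.2996 x 0.03140 = 0.009407 mol; V(LiOH) at equivalence = 0.009407/0.3428 = 0.02744 L.
At equivalence all the acid is converted to HCOO-; total volume = 0.03140 + 0.02744 = 0.05884 L, so [HCOO-] = 0.009407/0.05884 = 0.1599 M.
Kb = Kw/Ka = 1.0e-14 / 1.8 x 10^-4 = 5.56e-11.
[OH^-] = sqrt(Kb x [HCOO-]) = sqrt(5.56e-11 x 0.1599) = 2.98e-6 M.
pOH = 5.53, so pH = 14.00 - 5.53 = 8.47.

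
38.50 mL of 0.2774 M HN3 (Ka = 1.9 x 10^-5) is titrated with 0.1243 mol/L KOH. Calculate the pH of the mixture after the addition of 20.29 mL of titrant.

Initial n(HN3) = 0.2774 x 0.03850 = 0.01068 mol.
n(KOH) added = 0.1243 x 0.02029 = 0.002522 mol, converting that many moles of HN3 to N3-.
Remaining n(HN3) = 0.008158 mol; n(N3-) = 0.002522 mol.
By Henderson-Hasselbalch, pH = pKa + log([A^-]/[HA]) = 4.72 + log(0.002522/0.008158) = 4.72 + (-0.51) = 4.21.

4.21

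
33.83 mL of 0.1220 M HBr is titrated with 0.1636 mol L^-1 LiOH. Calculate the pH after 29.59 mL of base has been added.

n(acid) = 0.1220 x 0.03383 = 0.004127 mol; n(LiOH) added = 0.1636 x 0.02959 = 0.004841 mol.
Base is in excess by 0.004841 - 0.004127 = 0.0007137 mol in a total volume of 0.06342 L.
[OH^-] = 0.0007137/0.06342 = 0.01125 M, so pOH = 1.95 and pH = 14.00 - 1.95 = 12.05.

12.05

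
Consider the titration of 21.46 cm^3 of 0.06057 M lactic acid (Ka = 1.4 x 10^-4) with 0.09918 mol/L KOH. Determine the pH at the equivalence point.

8.21

n(HC3H5O3) = 0.06057 x 0.02146 = 0.001300 mol; V(KOH) at equivalence = 0.001300/0.09918 = 0.01311 L.
At equivalence all the acid is converted to C3H5O3-; total volume = 0.02146 + 0.01311 = 0.03457 L, so [C3H5O3-] = 0.001300/0.03457 = 0.03760 M.
Kb = Kw/Ka = 1.0e-14 / 1.4 x 10^-4 = 7.14e-11.
[OH^-] = sqrt(Kb x [C3H5O3-]) = sqrt(7.14e-11 x 0.03760) = 1.64e-6 M.
pOH = 5.79, so pH = 14.00 - 5.79 = 8.21.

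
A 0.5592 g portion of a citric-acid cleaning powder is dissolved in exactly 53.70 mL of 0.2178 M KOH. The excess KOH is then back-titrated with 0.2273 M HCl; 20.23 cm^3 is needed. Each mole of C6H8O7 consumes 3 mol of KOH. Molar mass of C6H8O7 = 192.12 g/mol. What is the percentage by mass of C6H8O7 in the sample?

81.3%

Total n(KOH) added = 0.2178 x 0.05370 = 0.01170 mol.
n(HCl) used = 0.2273 x 0.02023 = 0.004598 mol, which equals the excess n(KOH).
So n(KOH) consumed by the sample = 0.01170 - 0.004598 = 0.007098 mol.
n(C6H8O7) = 0.007098 / 3 = 0.002366 mol.
mass C6H8O7 = 0.002366 x 192.12 = 0.4545 g, so %C6H8O7 = 0.4545/0.5592 x 100 = 81.3%.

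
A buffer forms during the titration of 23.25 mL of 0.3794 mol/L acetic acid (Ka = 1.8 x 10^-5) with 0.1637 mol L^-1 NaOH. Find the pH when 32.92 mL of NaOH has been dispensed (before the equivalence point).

Initial n(CH3COOH) = 0.3794 x 0.02325 = 0.008821 mol.
n(NaOH) added = 0.1637 x 0.03292 = 0.005389 mol, converting that many moles of CH3COOH to CH3COO-.
Remaining n(CH3COOH) = 0.003432 mol; n(CH3COO-) = 0.005389 mol.
By Henderson-Hasselbalch, pH = pKa + log([A^-]/[HA]) = 4.74 + log(0.005389/0.003432) = 4.74 + (+0.20) = 4.94.

4.94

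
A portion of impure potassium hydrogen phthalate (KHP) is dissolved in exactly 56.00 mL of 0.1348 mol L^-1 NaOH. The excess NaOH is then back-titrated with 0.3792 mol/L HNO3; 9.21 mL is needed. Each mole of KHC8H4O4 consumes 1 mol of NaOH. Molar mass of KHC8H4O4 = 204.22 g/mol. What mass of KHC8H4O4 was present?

0.828 g

Total n(NaOH) added = 0.1348 x 0.05600 = 0.007549 mol.
n(HNO3) used = 0.3792 x 0.009210 = 0.003492 mol, which equals the excess n(NaOH).
So n(NaOH) consumed by the sample = 0.007549 - 0.003492 = 0.004056 mol.
n(KHC8H4O4) = 0.004056 / 1 = 0.004056 mol.
mass = 0.004056 mol x 204.22 g/mol = 0.828 g.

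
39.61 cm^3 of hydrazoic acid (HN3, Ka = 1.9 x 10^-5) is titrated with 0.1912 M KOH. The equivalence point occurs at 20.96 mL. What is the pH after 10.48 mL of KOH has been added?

4.72

10.48 mL is exactly half the equivalence volume (20.96/2), i.e. the half-equivalence point.
There, n(HA) = n(A^-), so pH = pKa = -log(1.9 x 10^-5) = 4.72.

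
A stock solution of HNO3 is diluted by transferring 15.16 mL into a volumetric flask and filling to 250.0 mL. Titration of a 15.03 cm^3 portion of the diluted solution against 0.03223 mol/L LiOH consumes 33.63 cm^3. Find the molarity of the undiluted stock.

1.19 M

n(LiOH) = 0.03223 x 0.03363 = 0.001084 mol.
n(HNO3) in the aliquot = 0.001084 mol.
[diluted HNO3] = 0.001084 / 0.01503 = 0.07212 M.
Dilution factor = 250.0/15.16 = 16.49, so [stock] = 0.07212 x 16.49 = 1.19 M.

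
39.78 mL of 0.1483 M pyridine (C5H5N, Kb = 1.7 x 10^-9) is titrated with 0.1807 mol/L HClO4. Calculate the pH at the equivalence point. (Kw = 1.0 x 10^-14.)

n(C5H5N) = 0.1483 x 0.03978 = 0.005899 mol; V(HClO4) at equivalence = 0.005899/0.1807 = 0.03265 L.
At equivalence the base is fully converted to C5H5NH+; total volume = 0.07243 L, so [C5H5NH+] = 0.005899/0.07243 = 0.08145 M.
Ka(C5H5NH+) = Kw/Kb = 1.0e-14 / 1.7 x 10^-9 = 5.88e-6.
[H^+] = sqrt(Ka x [C5H5NH+]) = sqrt(5.88e-6 x 0.08145) = 0.000692 M.
pH = -log(0.000692) = 3.16.

3.16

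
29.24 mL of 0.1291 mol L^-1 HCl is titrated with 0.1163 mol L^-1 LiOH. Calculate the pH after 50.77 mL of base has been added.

n(acid) = 0.1291 x 0.02924 = 0.003775 mol; n(LiOH) added = 0.1163 x 0.05077 = 0.005905 mol.
Base is in excess by 0.005905 - 0.003775 = 0.002130 mol in a total volume of 0.08001 L.
[OH^-] = 0.002130/0.08001 = 0.02662 M, so pOH = 1.57 and pH = 14.00 - 1.57 = 12.43.

12.43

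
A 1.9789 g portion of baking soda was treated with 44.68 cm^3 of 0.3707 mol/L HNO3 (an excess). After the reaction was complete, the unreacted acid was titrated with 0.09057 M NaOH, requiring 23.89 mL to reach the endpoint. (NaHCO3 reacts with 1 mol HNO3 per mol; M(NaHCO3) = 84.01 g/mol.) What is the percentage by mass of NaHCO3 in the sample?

61.1%

Total n(HNO3) added = 0.3707 x 0.04468 = 0.01656 mol.
n(NaOH) used = 0.09057 x 0.02389 = 0.002164 mol, which equals the excess n(HNO3).
So n(HNO3) consumed by the sample = 0.01656 - 0.002164 = 0.01440 mol.
n(NaHCO3) = 0.01440 / 1 = 0.01440 mol.
mass NaHCO3 = 0.01440 x 84.01 = 1.210 g, so %NaHCO3 = 1.210/1.9789 x 100 = 61.1%.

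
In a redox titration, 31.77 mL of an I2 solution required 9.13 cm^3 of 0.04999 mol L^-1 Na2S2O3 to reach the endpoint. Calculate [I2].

n(Na2S2O3) = 0.04999 x 0.009130 = 0.0004564 mol.
From the balanced equation, 2 mol Na2S2O3 reacts with 1 mol I2, so n(I2) = 0.0004564 x 1/2 = 0.0002282 mol.
[I2] = 0.0002282 / 0.03177 L = 0.00718 M.

0.00718 M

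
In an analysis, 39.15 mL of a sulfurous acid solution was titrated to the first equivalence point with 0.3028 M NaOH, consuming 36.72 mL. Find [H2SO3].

0.284 M

n(NaOH) = 0.3028 x 0.03672 = 0.01112 mol.
At the first equivalence point, 1 mol OH^- react per mol H2SO3, so n(H2SO3) = 0.01112 / 1 = 0.01112 mol.
[H2SO3] = 0.01112 / 0.03915 L = 0.284 M.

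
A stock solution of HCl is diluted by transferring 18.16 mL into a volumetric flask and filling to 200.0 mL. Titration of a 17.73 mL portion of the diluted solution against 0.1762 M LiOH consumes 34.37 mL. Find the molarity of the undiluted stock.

n(LiOH) = 0.1762 x 0.03437 = 0.006056 mol.
n(HCl) in the aliquot = 0.006056 mol.
[diluted HCl] = 0.006056 / 0.01773 = 0.3416 M.
Dilution factor = 200.0/18.16 = 11.01, so [stock] = 0.3416 x 11.01 = 3.76 M.

3.76 M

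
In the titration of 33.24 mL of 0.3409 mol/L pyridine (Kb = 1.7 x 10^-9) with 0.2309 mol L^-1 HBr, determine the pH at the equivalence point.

3.05

n(C5H5N) = 0.3409 x 0.03324 = 0.01133 mol; V(HBr) at equivalence = 0.01133/0.2309 = 0.04908 L.
At equivalence the base is fully converted to C5H5NH+; total volume = 0.08232 L, so [C5H5NH+] = 0.01133/0.08232 = 0.1377 M.
Ka(C5H5NH+) = Kw/Kb = 1.0e-14 / 1.7 x 10^-9 = 5.88e-6.
[H^+] = sqrt(Ka x [C5H5NH+]) = sqrt(5.88e-6 x 0.1377) = 0.000900 M.
pH = -log(0.000900) = 3.05.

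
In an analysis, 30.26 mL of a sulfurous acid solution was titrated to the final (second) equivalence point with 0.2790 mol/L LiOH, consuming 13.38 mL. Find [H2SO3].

0.0617 M

n(LiOH) = 0.2790 x 0.01338 = 0.003733 mol.
At the final (second) equivalence point, 2 mol OH^- react per mol H2SO3, so n(H2SO3) = 0.003733 / 2 = 0.001867 mol.
[H2SO3] = 0.001867 / 0.03026 L = 0.0617 M.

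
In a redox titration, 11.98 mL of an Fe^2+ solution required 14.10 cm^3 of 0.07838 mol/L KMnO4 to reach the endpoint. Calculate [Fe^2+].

0.461 M

n(KMnO4) = 0.07838 x 0.01410 = 0.001105 mol.
From the balanced equation, 1 mol KMnO4 reacts with 5 mol Fe^2+, so n(Fe^2+) = 0.001105 x 5/1 = 0.005526 mol.
[Fe^2+] = 0.005526 / 0.01198 L = 0.461 M.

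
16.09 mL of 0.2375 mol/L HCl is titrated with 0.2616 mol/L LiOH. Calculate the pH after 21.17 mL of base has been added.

12.66

n(acid) = 0.2375 x 0.01609 = 0.003821 mol; n(LiOH) added = 0.2616 x 0.02117 = 0.005538 mol.
Base is in excess by 0.005538 - 0.003821 = 0.001717 mol in a total volume of 0.03726 L.
[OH^-] = 0.001717/0.03726 = 0.04607 M, so pOH = 1.34 and pH = 14.00 - 1.34 = 12.66.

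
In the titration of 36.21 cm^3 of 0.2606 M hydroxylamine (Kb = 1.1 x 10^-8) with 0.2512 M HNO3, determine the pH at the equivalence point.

n(NH2OH) = 0.2606 x 0.03621 = 0.009436 mol; V(HNO3) at equivalence = 0.009436/0.2512 = 0.03756 L.
At equivalence the base is fully converted to NH3OH+; total volume = 0.07377 L, so [NH3OH+] = 0.009436/0.07377 = 0.1279 M.
Ka(NH3OH+) = Kw/Kb = 1.0e-14 / 1.1 x 10^-8 = 9.09e-7.
[H^+] = sqrt(Ka x [NH3OH+]) = sqrt(9.09e-7 x 0.1279) = 0.000341 M.
pH = -log(0.000341) = 3.47.

3.47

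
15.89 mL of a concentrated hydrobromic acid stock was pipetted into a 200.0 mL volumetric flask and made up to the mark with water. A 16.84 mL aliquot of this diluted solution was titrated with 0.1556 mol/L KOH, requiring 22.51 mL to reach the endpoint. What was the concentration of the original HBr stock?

2.62 M

n(KOH) = 0.1556 x 0.02251 = 0.003503 mol.
n(HBr) in the aliquot = 0.003503 mol.
[diluted HBr] = 0.003503 / 0.01684 = 0.2080 M.
Dilution factor = 200.0/15.89 = 12.59, so [stock] = 0.2080 x 12.59 = 2.62 M.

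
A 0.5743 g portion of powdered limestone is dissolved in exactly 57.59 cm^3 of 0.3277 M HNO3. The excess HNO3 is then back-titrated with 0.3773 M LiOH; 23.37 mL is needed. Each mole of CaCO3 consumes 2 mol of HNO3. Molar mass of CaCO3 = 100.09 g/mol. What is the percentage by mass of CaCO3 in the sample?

87.6%

Total n(HNO3) added = 0.3277 x 0.05759 = 0.01887 mol.
n(LiOH) used = 0.3773 x 0.02337 = 0.008818 mol, which equals the excess n(HNO3).
So n(HNO3) consumed by the sample = 0.01887 - 0.008818 = 0.01005 mol.
n(CaCO3) = 0.01005 / 2 = 0.005027 mol.
mass CaCO3 = 0.005027 x 100.09 = 0.5032 g, so %CaCO3 = 0.5032/0.5743 x 100 = 87.6%.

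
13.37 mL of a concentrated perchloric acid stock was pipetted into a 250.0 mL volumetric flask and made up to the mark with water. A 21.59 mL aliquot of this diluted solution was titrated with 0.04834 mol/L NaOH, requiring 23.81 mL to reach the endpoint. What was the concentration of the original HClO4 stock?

0.997 M

n(NaOH) = 0.04834 x 0.02381 = 0.001151 mol.
n(HClO4) in the aliquot = 0.001151 mol.
[diluted HClO4] = 0.001151 / 0.02159 = 0.05331 M.
Dilution factor = 250.0/13.37 = 18.70, so [stock] = 0.05331 x 18.70 = 0.997 M.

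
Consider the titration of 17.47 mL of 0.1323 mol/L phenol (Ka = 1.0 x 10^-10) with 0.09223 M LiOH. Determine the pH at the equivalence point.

n(C6H5OH) = 0.1323 x 0.01747 = 0.002311 mol; V(LiOH) at equivalence = 0.002311/0.09223 = 0.02506 L.
At equivalence all the acid is converted to C6H5O-; total volume = 0.01747 + 0.02506 = 0.04253 L, so [C6H5O-] = 0.002311/0.04253 = 0.05434 M.
Kb = Kw/Ka = 1.0e-14 / 1.0 x 10^-10 = 0.000100.
[OH^-] = sqrt(Kb x [C6H5O-]) = sqrt(0.000100 x 0.05434) = 0.00233 M.
pOH = 2.63, so pH = 14.00 - 2.63 = 11.37.

11.37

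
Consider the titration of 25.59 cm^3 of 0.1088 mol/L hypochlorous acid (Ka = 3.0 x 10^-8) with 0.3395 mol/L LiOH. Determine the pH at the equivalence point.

10.22

n(HClO) = 0.1088 x 0.02559 = 0.002784 mol; V(LiOH) at equivalence = 0.002784/0.3395 = 0.008201 L.
At equivalence all the acid is converted to ClO-; total volume = 0.02559 + 0.008201 = 0.03379 L, so [ClO-] = 0.002784/0.03379 = 0.08239 M.
Kb = Kw/Ka = 1.0e-14 / 3.0 x 10^-8 = 3.33e-7.
[OH^-] = sqrt(Kb x [ClO-]) = sqrt(3.33e-7 x 0.08239) = 0.000166 M.
pOH = 3.78, so pH = 14.00 - 3.78 = 10.22.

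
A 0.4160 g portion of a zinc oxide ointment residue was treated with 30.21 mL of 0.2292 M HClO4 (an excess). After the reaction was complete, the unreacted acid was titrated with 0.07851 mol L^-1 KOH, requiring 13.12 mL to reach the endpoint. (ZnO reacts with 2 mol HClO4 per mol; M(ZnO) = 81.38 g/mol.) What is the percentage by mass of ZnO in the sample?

Total n(HClO4) added = 0.2292 x 0.03021 = 0.006924 mol.
n(KOH) used = 0.07851 x 0.01312 = 0.001030 mol, which equals the excess n(HClO4).
So n(HClO4) consumed by the sample = 0.006924 - 0.001030 = 0.005894 mol.
n(ZnO) = 0.005894 / 2 = 0.002947 mol.
mass ZnO = 0.002947 x 81.38 = 0.2398 g, so %ZnO = 0.2398/0.4160 x 100 = 57.7%.

57.7%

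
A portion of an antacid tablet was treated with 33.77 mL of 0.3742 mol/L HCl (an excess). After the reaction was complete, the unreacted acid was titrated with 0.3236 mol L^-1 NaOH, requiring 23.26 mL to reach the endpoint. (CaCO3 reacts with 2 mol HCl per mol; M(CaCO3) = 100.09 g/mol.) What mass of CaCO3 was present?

0.256 g

Total n(HCl) added = 0.3742 x 0.03377 = 0.01264 mol.
n(NaOH) used = 0.3236 x 0.02326 = 0.007527 mol, which equals the excess n(HCl).
So n(HCl) consumed by the sample = 0.01264 - 0.007527 = 0.005110 mol.
n(CaCO3) = 0.005110 / 2 = 0.002555 mol.
mass = 0.002555 mol x 100.09 g/mol = 0.256 g.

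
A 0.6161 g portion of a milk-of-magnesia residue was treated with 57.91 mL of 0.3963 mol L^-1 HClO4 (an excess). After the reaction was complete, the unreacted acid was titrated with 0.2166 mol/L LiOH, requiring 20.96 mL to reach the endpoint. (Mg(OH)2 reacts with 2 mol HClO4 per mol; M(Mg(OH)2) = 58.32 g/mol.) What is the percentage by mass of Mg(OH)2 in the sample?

Total n(HClO4) added = 0.3963 x 0.05791 = 0.02295 mol.
n(LiOH) used = 0.2166 x 0.02096 = 0.004540 mol, which equals the excess n(HClO4).
So n(HClO4) consumed by the sample = 0.02295 - 0.004540 = 0.01841 mol.
n(Mg(OH)2) = 0.01841 / 2 = 0.009205 mol.
mass Mg(OH)2 = 0.009205 x 58.32 = 0.5368 g, so %Mg(OH)2 = 0.5368/0.6161 x 100 = 87.1%.

87.1%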